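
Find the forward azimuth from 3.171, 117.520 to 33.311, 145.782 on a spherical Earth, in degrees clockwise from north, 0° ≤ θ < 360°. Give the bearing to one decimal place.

37.9°

Δλ = 145.782 − 117.520 = 28.262°.
θ = atan2( sin Δλ · cos φ₂ , cos φ₁ · sin φ₂ − sin φ₁ · cos φ₂ · cos Δλ )
  = atan2(0.39571, 0.50763) = 37.937° → normalised to [0°, 360°): 37.937°.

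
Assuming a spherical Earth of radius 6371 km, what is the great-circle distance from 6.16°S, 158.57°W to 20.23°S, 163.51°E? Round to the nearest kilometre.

4378 km

Δλ = 163.51 − -158.57 = 322.08°; wrapped into (−180°, 180°]: -37.92°.
Δφ = -20.23 − -6.16 = -14.07°.
a = sin²(Δφ/2) + cos φ₁ · cos φ₂ · sin²(Δλ/2) = 0.113481.
c = 2·atan2(√a, √(1−a)) = 0.68718 rad → d = 6371·c ≈ 4378.03 km.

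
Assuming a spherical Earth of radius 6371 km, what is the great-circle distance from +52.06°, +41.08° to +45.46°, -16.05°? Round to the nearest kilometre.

Δλ = -16.05 − 41.08 = -57.13°.
Δφ = 45.46 − 52.06 = -6.60°.
a = sin²(Δφ/2) + cos φ₁ · cos φ₂ · sin²(Δλ/2) = 0.101911.
c = 2·atan2(√a, √(1−a)) = 0.64985 rad → d = 6371·c ≈ 4140.17 km.

4140 km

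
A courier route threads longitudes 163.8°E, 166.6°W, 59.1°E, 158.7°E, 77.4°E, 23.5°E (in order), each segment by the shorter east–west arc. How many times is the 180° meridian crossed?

Leg 1: +163.8° → -166.6°, shortest Δλ = 29.6° (east) — crosses 180°.
Leg 2: -166.6° → +59.1°, shortest Δλ = -134.3° (west) — crosses 180°.
Leg 3: +59.1° → +158.7°, shortest Δλ = 99.6° (east) — does not cross 180°.
Leg 4: +158.7° → +77.4°, shortest Δλ = -81.3° (west) — does not cross 180°.
Leg 5: +77.4° → +23.5°, shortest Δλ = -53.9° (west) — does not cross 180°.
Total crossings: 2.

2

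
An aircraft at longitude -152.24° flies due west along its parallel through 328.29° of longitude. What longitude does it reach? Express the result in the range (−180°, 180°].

Start at -152.24°; shift −328.29° → -480.53°.
-480.53° lies outside (−180°, 180°]; add 360° → -120.53°.

-120.53°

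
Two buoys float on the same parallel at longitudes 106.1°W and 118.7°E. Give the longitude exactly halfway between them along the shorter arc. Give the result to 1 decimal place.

Signed shortest Δλ from -106.1° to +118.7° is -135.2°.
Midpoint longitude = -106.1° + (-135.2°)/2 = -106.1° − 67.6° = -173.7°.
(The naïve average (-106.1 + +118.7)/2 = 6.3° is on the wrong side of the globe.)

173.7°W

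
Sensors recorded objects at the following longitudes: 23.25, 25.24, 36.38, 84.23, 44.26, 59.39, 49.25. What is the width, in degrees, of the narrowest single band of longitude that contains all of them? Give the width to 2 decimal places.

60.98°

Sort the longitudes: +23.25°, +25.24°, +36.38°, +44.26°, +49.25°, +59.39°, +84.23°.
Eastward gaps between consecutive values (wrapping around): 1.99°, 11.14°, 7.88°, 4.99°, 10.14°, 24.84°, 299.02°.
Largest gap = 299.02° ⇒ minimal covering band is its complement: 360° − 299.02° = 60.98°.
Band runs from +23.25° eastward to +84.23°.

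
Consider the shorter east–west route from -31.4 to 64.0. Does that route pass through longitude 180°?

No

Signed shortest Δλ = ((64.0 − -31.4 + 180) mod 360) − 180 = 95.4°.
Going east by 95.4° from -31.4° reaches +64.0° without touching 180°.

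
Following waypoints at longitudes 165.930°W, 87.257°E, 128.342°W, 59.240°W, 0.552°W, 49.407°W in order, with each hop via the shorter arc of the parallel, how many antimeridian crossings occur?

Leg 1: -165.930° → +87.257°, shortest Δλ = -106.813° (west) — crosses 180°.
Leg 2: +87.257° → -128.342°, shortest Δλ = 144.401° (east) — crosses 180°.
Leg 3: -128.342° → -59.240°, shortest Δλ = 69.102° (east) — does not cross 180°.
Leg 4: -59.240° → -0.552°, shortest Δλ = 58.688° (east) — does not cross 180°.
Leg 5: -0.552° → -49.407°, shortest Δλ = -48.855° (west) — does not cross 180°.
Total crossings: 2.

2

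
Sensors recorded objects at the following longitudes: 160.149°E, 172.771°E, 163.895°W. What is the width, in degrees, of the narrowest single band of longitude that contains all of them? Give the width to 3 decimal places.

Sort the longitudes: -163.895°, +160.149°, +172.771°.
Eastward gaps between consecutive values (wrapping around): 324.044°, 12.622°, 23.334°.
Largest gap = 324.044° ⇒ minimal covering band is its complement: 360° − 324.044° = 35.956°.
Band runs from +160.149° eastward to -163.895°, crossing the antimeridian.

35.956°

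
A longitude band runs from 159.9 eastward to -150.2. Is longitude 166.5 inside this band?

Yes

Band width going east from +159.9° to -150.2°: ((-150.2 − 159.9) mod 360) = 49.9°.
Offset of +166.5° east of the west edge: ((166.5 − 159.9) mod 360) = 6.6°.
6.6° ≤ 49.9° ⇒ inside.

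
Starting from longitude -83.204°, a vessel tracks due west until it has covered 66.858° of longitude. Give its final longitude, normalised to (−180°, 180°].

Start at -83.204°; shift −66.858° → -150.062°.
-150.062° already lies in (−180°, 180°].

-150.062°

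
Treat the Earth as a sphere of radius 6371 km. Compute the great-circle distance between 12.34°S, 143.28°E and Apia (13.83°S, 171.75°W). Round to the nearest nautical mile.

Δλ = -171.75 − 143.28 = -315.03°; wrapped into (−180°, 180°]: 44.97°.
Δφ = -13.83 − -12.34 = -1.49°.
a = sin²(Δφ/2) + cos φ₁ · cos φ₂ · sin²(Δλ/2) = 0.138909.
c = 2·atan2(√a, √(1−a)) = 0.76385 rad → d = 6371·c ≈ 4866.46 km ≈ 2627.68 nmi.

2628 nmi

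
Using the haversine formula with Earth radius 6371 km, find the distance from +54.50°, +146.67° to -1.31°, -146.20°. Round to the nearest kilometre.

Δλ = -146.20 − 146.67 = -292.87°; wrapped into (−180°, 180°]: 67.13°.
Δφ = -1.31 − 54.50 = -55.81°.
a = sin²(Δφ/2) + cos φ₁ · cos φ₂ · sin²(Δλ/2) = 0.396493.
c = 2·atan2(√a, √(1−a)) = 1.36227 rad → d = 6371·c ≈ 8679.05 km.

8679 km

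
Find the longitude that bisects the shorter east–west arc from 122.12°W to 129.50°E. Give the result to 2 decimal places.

Signed shortest Δλ from -122.12° to +129.50° is -108.38°.
Midpoint longitude = -122.12° + (-108.38°)/2 = -122.12° − 54.19° = -176.31°.
(The naïve average (-122.12 + +129.50)/2 = 3.69° is on the wrong side of the globe.)

176.31°W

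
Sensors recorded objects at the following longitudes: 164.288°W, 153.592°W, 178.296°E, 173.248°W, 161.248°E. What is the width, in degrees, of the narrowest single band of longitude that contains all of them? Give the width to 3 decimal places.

45.160°

Sort the longitudes: -173.248°, -164.288°, -153.592°, +161.248°, +178.296°.
Eastward gaps between consecutive values (wrapping around): 8.960°, 10.696°, 314.840°, 17.048°, 8.456°.
Largest gap = 314.840° ⇒ minimal covering band is its complement: 360° − 314.840° = 45.160°.
Band runs from +161.248° eastward to -153.592°, crossing the antimeridian.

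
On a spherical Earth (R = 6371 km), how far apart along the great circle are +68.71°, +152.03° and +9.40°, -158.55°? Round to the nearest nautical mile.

Δλ = -158.55 − 152.03 = -310.58°; wrapped into (−180°, 180°]: 49.42°.
Δφ = 9.40 − 68.71 = -59.31°.
a = sin²(Δφ/2) + cos φ₁ · cos φ₂ · sin²(Δλ/2) = 0.307400.
c = 2·atan2(√a, √(1−a)) = 1.17537 rad → d = 6371·c ≈ 7488.29 km ≈ 4043.35 nmi.

4043 nmi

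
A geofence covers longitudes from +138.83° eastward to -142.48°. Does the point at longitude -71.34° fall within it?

Band width going east from +138.83° to -142.48°: ((-142.48 − 138.83) mod 360) = 78.69°.
Offset of -71.34° east of the west edge: ((-71.34 − 138.83) mod 360) = 149.83°.
149.83° > 78.69° ⇒ outside.

No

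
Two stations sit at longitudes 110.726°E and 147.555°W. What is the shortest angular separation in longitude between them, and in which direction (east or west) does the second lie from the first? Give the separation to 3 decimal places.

101.719° east

Raw difference: -147.555 − 110.726 = -258.281°.
Normalise into (−180°, 180°]: -258.281° + 360° = 101.719°.
Positive ⇒ the second point lies to the east; separation 101.719°.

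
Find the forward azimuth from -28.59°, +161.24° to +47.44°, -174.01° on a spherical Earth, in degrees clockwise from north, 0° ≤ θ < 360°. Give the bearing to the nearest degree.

Δλ = -174.01 − 161.24 = -335.25°; wrapped into (−180°, 180°]: 24.75°.
θ = atan2( sin Δλ · cos φ₂ , cos φ₁ · sin φ₂ − sin φ₁ · cos φ₂ · cos Δλ )
  = atan2(0.28317, 0.94069) = 16.753° → normalised to [0°, 360°): 16.753°.

17°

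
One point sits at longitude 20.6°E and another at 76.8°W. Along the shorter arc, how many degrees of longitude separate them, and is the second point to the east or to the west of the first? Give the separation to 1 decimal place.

97.4° west

Raw difference: -76.8 − 20.6 = -97.4°.
Normalise into (−180°, 180°]: -97.4° stays -97.4°.
Negative ⇒ the second point lies to the west; separation 97.4°.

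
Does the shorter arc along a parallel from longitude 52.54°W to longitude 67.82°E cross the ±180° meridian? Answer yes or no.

Signed shortest Δλ = ((67.82 − -52.54 + 180) mod 360) − 180 = 120.36°.
Going east by 120.36° from -52.54° reaches +67.82° without touching 180°.

No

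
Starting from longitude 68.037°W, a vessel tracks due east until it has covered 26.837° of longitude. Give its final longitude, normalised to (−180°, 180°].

41.200°W

Start at -68.037°; shift +26.837° → -41.200°.
-41.200° already lies in (−180°, 180°].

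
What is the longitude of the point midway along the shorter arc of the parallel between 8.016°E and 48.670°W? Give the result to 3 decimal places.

Signed shortest Δλ from +8.016° to -48.670° is -56.686°.
Midpoint longitude = +8.016° + (-56.686°)/2 = +8.016° − 28.343° = -20.327°.

20.327°W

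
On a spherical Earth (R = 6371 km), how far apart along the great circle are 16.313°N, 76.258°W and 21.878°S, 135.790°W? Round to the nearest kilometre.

7750 km

Δλ = -135.790 − -76.258 = -59.532°.
Δφ = -21.878 − 16.313 = -38.191°.
a = sin²(Δφ/2) + cos φ₁ · cos φ₂ · sin²(Δλ/2) = 0.326536.
c = 2·atan2(√a, √(1−a)) = 1.21650 rad → d = 6371·c ≈ 7750.33 km.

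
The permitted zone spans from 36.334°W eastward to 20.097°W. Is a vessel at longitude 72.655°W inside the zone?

No

Band width going east from -36.334° to -20.097°: ((-20.097 − -36.334) mod 360) = 16.237°.
Offset of -72.655° east of the west edge: ((-72.655 − -36.334) mod 360) = 323.679°.
323.679° > 16.237° ⇒ outside.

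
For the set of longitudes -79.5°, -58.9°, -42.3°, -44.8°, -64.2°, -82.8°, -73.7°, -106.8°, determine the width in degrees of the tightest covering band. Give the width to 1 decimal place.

64.5°

Sort the longitudes: -106.8°, -82.8°, -79.5°, -73.7°, -64.2°, -58.9°, -44.8°, -42.3°.
Eastward gaps between consecutive values (wrapping around): 24.0°, 3.3°, 5.8°, 9.5°, 5.3°, 14.1°, 2.5°, 295.5°.
Largest gap = 295.5° ⇒ minimal covering band is its complement: 360° − 295.5° = 64.5°.
Band runs from -106.8° eastward to -42.3°.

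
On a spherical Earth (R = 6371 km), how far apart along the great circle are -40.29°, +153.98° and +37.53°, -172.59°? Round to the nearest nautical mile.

5021 nmi

Δλ = -172.59 − 153.98 = -326.57°; wrapped into (−180°, 180°]: 33.43°.
Δφ = 37.53 − -40.29 = 77.82°.
a = sin²(Δφ/2) + cos φ₁ · cos φ₂ · sin²(Δλ/2) = 0.444547.
c = 2·atan2(√a, √(1−a)) = 1.45966 rad → d = 6371·c ≈ 9299.50 km ≈ 5021.33 nmi.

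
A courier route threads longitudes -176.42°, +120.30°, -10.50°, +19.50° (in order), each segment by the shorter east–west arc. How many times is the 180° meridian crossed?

Leg 1: -176.42° → +120.30°, shortest Δλ = -63.28° (west) — crosses 180°.
Leg 2: +120.30° → -10.50°, shortest Δλ = -130.8° (west) — does not cross 180°.
Leg 3: -10.50° → +19.50°, shortest Δλ = 30.0° (east) — does not cross 180°.
Total crossings: 1.

1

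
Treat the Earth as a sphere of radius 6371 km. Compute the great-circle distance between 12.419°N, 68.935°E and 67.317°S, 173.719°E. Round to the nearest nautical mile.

Δλ = 173.719 − 68.935 = 104.784°.
Δφ = -67.317 − 12.419 = -79.736°.
a = sin²(Δφ/2) + cos φ₁ · cos φ₂ · sin²(Δλ/2) = 0.647263.
c = 2·atan2(√a, √(1−a)) = 1.86976 rad → d = 6371·c ≈ 11912.22 km ≈ 6432.08 nmi.

6432 nmi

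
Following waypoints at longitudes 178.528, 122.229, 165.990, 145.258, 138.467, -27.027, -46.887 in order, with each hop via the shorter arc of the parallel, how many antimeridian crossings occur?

Leg 1: +178.528° → +122.229°, shortest Δλ = -56.299° (west) — does not cross 180°.
Leg 2: +122.229° → +165.990°, shortest Δλ = 43.761° (east) — does not cross 180°.
Leg 3: +165.990° → +145.258°, shortest Δλ = -20.732° (west) — does not cross 180°.
Leg 4: +145.258° → +138.467°, shortest Δλ = -6.791° (west) — does not cross 180°.
Leg 5: +138.467° → -27.027°, shortest Δλ = -165.494° (west) — does not cross 180°.
Leg 6: -27.027° → -46.887°, shortest Δλ = -19.86° (west) — does not cross 180°.
Total crossings: 0.

0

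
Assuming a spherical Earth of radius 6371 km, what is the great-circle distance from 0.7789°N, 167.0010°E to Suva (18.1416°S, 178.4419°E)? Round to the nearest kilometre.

2448 km

Δλ = 178.4419 − 167.0010 = 11.4409°.
Δφ = -18.1416 − 0.7789 = -18.9205°.
a = sin²(Δφ/2) + cos φ₁ · cos φ₂ · sin²(Δλ/2) = 0.036456.
c = 2·atan2(√a, √(1−a)) = 0.38423 rad → d = 6371·c ≈ 2447.91 km.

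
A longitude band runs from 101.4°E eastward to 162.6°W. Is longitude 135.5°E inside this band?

Yes

Band width going east from +101.4° to -162.6°: ((-162.6 − 101.4) mod 360) = 96.0°.
Offset of +135.5° east of the west edge: ((135.5 − 101.4) mod 360) = 34.1°.
34.1° ≤ 96.0° ⇒ inside.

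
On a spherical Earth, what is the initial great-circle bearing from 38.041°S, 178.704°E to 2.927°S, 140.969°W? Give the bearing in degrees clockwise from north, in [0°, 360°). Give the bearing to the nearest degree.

Δλ = -140.969 − 178.704 = -319.673°; wrapped into (−180°, 180°]: 40.327°.
θ = atan2( sin Δλ · cos φ₂ , cos φ₁ · sin φ₂ − sin φ₁ · cos φ₂ · cos Δλ )
  = atan2(0.64630, 0.42896) = 56.427° → normalised to [0°, 360°): 56.427°.

56°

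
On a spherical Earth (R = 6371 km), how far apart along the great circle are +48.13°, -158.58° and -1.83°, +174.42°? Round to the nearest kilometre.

6139 km

Δλ = 174.42 − -158.58 = 333.00°; wrapped into (−180°, 180°]: -27.00°.
Δφ = -1.83 − 48.13 = -49.96°.
a = sin²(Δφ/2) + cos φ₁ · cos φ₂ · sin²(Δλ/2) = 0.214694.
c = 2·atan2(√a, √(1−a)) = 0.96354 rad → d = 6371·c ≈ 6138.74 km.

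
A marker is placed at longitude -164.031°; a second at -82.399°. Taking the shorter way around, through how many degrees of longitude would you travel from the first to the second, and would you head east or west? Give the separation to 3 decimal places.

81.632° east

Raw difference: -82.399 − -164.031 = 81.632°.
Normalise into (−180°, 180°]: 81.632° stays 81.632°.
Positive ⇒ the second point lies to the east; separation 81.632°.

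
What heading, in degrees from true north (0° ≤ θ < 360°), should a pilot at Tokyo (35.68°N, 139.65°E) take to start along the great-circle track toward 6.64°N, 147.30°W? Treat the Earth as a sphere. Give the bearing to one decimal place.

Δλ = -147.30 − 139.65 = -286.95°; wrapped into (−180°, 180°]: 73.05°.
θ = atan2( sin Δλ · cos φ₂ , cos φ₁ · sin φ₂ − sin φ₁ · cos φ₂ · cos Δλ )
  = atan2(0.95014, -0.07498) = 94.512° → normalised to [0°, 360°): 94.512°.

94.5°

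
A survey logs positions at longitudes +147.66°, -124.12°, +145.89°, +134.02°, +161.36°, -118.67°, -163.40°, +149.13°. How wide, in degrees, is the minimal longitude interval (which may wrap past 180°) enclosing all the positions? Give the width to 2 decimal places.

107.31°

Sort the longitudes: -163.40°, -124.12°, -118.67°, +134.02°, +145.89°, +147.66°, +149.13°, +161.36°.
Eastward gaps between consecutive values (wrapping around): 39.28°, 5.45°, 252.69°, 11.87°, 1.77°, 1.47°, 12.23°, 35.24°.
Largest gap = 252.69° ⇒ minimal covering band is its complement: 360° − 252.69° = 107.31°.
Band runs from +134.02° eastward to -118.67°, crossing the antimeridian.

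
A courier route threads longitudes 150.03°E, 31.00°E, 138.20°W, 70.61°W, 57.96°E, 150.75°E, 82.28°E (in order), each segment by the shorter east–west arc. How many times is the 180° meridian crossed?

Leg 1: +150.03° → +31.00°, shortest Δλ = -119.03° (west) — does not cross 180°.
Leg 2: +31.00° → -138.20°, shortest Δλ = -169.2° (west) — does not cross 180°.
Leg 3: -138.20° → -70.61°, shortest Δλ = 67.59° (east) — does not cross 180°.
Leg 4: -70.61° → +57.96°, shortest Δλ = 128.57° (east) — does not cross 180°.
Leg 5: +57.96° → +150.75°, shortest Δλ = 92.79° (east) — does not cross 180°.
Leg 6: +150.75° → +82.28°, shortest Δλ = -68.47° (west) — does not cross 180°.
Total crossings: 0.

0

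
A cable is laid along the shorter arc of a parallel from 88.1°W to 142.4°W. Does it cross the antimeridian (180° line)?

No

Signed shortest Δλ = ((-142.4 − -88.1 + 180) mod 360) − 180 = -54.3°.
Going west by 54.3° from -88.1° reaches -142.4° without touching 180°.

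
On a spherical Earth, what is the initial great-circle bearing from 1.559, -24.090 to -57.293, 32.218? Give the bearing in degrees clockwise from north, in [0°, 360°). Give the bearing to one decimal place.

152.1°

Δλ = 32.218 − -24.090 = 56.308°.
θ = atan2( sin Δλ · cos φ₂ , cos φ₁ · sin φ₂ − sin φ₁ · cos φ₂ · cos Δλ )
  = atan2(0.44958, -0.84929) = 152.105° → normalised to [0°, 360°): 152.105°.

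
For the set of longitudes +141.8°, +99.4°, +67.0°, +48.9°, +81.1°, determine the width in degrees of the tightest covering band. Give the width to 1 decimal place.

92.9°

Sort the longitudes: +48.9°, +67.0°, +81.1°, +99.4°, +141.8°.
Eastward gaps between consecutive values (wrapping around): 18.1°, 14.1°, 18.3°, 42.4°, 267.1°.
Largest gap = 267.1° ⇒ minimal covering band is its complement: 360° − 267.1° = 92.9°.
Band runs from +48.9° eastward to +141.8°.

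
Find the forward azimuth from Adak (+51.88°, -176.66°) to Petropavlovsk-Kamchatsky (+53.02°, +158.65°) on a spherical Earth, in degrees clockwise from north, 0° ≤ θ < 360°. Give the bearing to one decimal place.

Δλ = 158.65 − -176.66 = 335.31°; wrapped into (−180°, 180°]: -24.69°.
θ = atan2( sin Δλ · cos φ₂ , cos φ₁ · sin φ₂ − sin φ₁ · cos φ₂ · cos Δλ )
  = atan2(-0.25127, 0.06316) = -75.890° → normalised to [0°, 360°): 284.110°.

284.1°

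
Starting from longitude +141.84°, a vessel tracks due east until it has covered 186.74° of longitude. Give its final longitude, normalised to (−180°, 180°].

Start at +141.84°; shift +186.74° → +328.58°.
+328.58° lies outside (−180°, 180°]; subtract 360° → -31.42°.

-31.42°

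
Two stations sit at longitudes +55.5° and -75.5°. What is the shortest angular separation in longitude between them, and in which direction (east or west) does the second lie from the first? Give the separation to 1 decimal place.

131.0° west

Raw difference: -75.5 − 55.5 = -131.0°.
Normalise into (−180°, 180°]: -131.0° stays -131.0°.
Negative ⇒ the second point lies to the west; separation 131.0°.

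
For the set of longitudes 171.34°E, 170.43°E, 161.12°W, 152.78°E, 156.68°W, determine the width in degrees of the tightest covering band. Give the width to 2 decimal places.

Sort the longitudes: -161.12°, -156.68°, +152.78°, +170.43°, +171.34°.
Eastward gaps between consecutive values (wrapping around): 4.44°, 309.46°, 17.65°, 0.91°, 27.54°.
Largest gap = 309.46° ⇒ minimal covering band is its complement: 360° − 309.46° = 50.54°.
Band runs from +152.78° eastward to -156.68°, crossing the antimeridian.

50.54°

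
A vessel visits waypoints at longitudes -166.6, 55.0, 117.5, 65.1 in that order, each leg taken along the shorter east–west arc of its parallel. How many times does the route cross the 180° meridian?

Leg 1: -166.6° → +55.0°, shortest Δλ = -138.4° (west) — crosses 180°.
Leg 2: +55.0° → +117.5°, shortest Δλ = 62.5° (east) — does not cross 180°.
Leg 3: +117.5° → +65.1°, shortest Δλ = -52.4° (west) — does not cross 180°.
Total crossings: 1.

1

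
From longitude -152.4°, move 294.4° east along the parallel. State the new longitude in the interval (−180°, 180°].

+142.0°

Start at -152.4°; shift +294.4° → +142.0°.
+142.0° already lies in (−180°, 180°].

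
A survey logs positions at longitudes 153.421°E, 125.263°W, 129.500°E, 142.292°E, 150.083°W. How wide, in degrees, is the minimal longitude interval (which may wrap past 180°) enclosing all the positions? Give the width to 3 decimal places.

105.237°

Sort the longitudes: -150.083°, -125.263°, +129.500°, +142.292°, +153.421°.
Eastward gaps between consecutive values (wrapping around): 24.820°, 254.763°, 12.792°, 11.129°, 56.496°.
Largest gap = 254.763° ⇒ minimal covering band is its complement: 360° − 254.763° = 105.237°.
Band runs from +129.500° eastward to -125.263°, crossing the antimeridian.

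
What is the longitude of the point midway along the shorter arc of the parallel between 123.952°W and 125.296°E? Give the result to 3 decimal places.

179.328°W

Signed shortest Δλ from -123.952° to +125.296° is -110.752°.
Midpoint longitude = -123.952° + (-110.752°)/2 = -123.952° − 55.376° = -179.328°.
(The naïve average (-123.952 + +125.296)/2 = 0.672° is on the wrong side of the globe.)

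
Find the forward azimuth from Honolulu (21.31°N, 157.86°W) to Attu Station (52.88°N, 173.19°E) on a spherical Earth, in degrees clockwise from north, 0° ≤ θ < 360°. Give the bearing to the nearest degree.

332°

Δλ = 173.19 − -157.86 = 331.05°; wrapped into (−180°, 180°]: -28.95°.
θ = atan2( sin Δλ · cos φ₂ , cos φ₁ · sin φ₂ − sin φ₁ · cos φ₂ · cos Δλ )
  = atan2(-0.29212, 0.55094) = -27.933° → normalised to [0°, 360°): 332.067°.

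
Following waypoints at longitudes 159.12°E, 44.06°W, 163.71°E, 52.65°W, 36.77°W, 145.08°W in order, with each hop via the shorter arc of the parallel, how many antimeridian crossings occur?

Leg 1: +159.12° → -44.06°, shortest Δλ = 156.82° (east) — crosses 180°.
Leg 2: -44.06° → +163.71°, shortest Δλ = -152.23° (west) — crosses 180°.
Leg 3: +163.71° → -52.65°, shortest Δλ = 143.64° (east) — crosses 180°.
Leg 4: -52.65° → -36.77°, shortest Δλ = 15.88° (east) — does not cross 180°.
Leg 5: -36.77° → -145.08°, shortest Δλ = -108.31° (west) — does not cross 180°.
Total crossings: 3.

3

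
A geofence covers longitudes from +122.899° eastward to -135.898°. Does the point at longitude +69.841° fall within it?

No

Band width going east from +122.899° to -135.898°: ((-135.898 − 122.899) mod 360) = 101.203°.
Offset of +69.841° east of the west edge: ((69.841 − 122.899) mod 360) = 306.942°.
306.942° > 101.203° ⇒ outside.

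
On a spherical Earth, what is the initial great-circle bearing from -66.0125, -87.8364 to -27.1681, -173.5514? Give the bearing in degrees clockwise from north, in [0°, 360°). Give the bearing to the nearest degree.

Δλ = -173.5514 − -87.8364 = -85.7150°.
θ = atan2( sin Δλ · cos φ₂ , cos φ₁ · sin φ₂ − sin φ₁ · cos φ₂ · cos Δλ )
  = atan2(-0.88718, -0.12489) = -98.013° → normalised to [0°, 360°): 261.987°.

262°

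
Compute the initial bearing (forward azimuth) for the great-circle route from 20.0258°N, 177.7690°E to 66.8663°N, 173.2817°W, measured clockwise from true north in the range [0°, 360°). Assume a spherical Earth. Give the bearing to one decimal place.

Δλ = -173.2817 − 177.7690 = -351.0507°; wrapped into (−180°, 180°]: 8.9493°.
θ = atan2( sin Δλ · cos φ₂ , cos φ₁ · sin φ₂ − sin φ₁ · cos φ₂ · cos Δλ )
  = atan2(0.06112, 0.73109) = 4.779° → normalised to [0°, 360°): 4.779°.

4.8°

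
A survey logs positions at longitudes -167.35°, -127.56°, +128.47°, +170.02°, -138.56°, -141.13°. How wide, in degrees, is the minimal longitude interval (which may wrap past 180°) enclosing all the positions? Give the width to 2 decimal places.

Sort the longitudes: -167.35°, -141.13°, -138.56°, -127.56°, +128.47°, +170.02°.
Eastward gaps between consecutive values (wrapping around): 26.22°, 2.57°, 11.00°, 256.03°, 41.55°, 22.63°.
Largest gap = 256.03° ⇒ minimal covering band is its complement: 360° − 256.03° = 103.97°.
Band runs from +128.47° eastward to -127.56°, crossing the antimeridian.

103.97°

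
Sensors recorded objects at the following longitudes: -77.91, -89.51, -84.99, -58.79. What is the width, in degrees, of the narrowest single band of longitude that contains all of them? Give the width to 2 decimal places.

30.72°

Sort the longitudes: -89.51°, -84.99°, -77.91°, -58.79°.
Eastward gaps between consecutive values (wrapping around): 4.52°, 7.08°, 19.12°, 329.28°.
Largest gap = 329.28° ⇒ minimal covering band is its complement: 360° − 329.28° = 30.72°.
Band runs from -89.51° eastward to -58.79°.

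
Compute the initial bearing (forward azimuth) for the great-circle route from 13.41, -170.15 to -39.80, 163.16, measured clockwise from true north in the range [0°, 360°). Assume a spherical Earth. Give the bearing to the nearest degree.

204°

Δλ = 163.16 − -170.15 = 333.31°; wrapped into (−180°, 180°]: -26.69°.
θ = atan2( sin Δλ · cos φ₂ , cos φ₁ · sin φ₂ − sin φ₁ · cos φ₂ · cos Δλ )
  = atan2(-0.34508, -0.78185) = -156.185° → normalised to [0°, 360°): 203.815°.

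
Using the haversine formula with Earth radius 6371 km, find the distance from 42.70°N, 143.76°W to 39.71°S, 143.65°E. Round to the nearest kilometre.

11710 km

Δλ = 143.65 − -143.76 = 287.41°; wrapped into (−180°, 180°]: -72.59°.
Δφ = -39.71 − 42.70 = -82.41°.
a = sin²(Δφ/2) + cos φ₁ · cos φ₂ · sin²(Δλ/2) = 0.632059.
c = 2·atan2(√a, √(1−a)) = 1.83809 rad → d = 6371·c ≈ 11710.44 km.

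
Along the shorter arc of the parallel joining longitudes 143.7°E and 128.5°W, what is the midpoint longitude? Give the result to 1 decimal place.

172.4°W

Signed shortest Δλ from +143.7° to -128.5° is +87.8°.
Midpoint longitude = +143.7° + (+87.8°)/2 = +143.7° + 43.9° = +187.6°.
Normalise into (−180°, 180°]: -172.4°.
(The naïve average (+143.7 + -128.5)/2 = 7.6° is on the wrong side of the globe.)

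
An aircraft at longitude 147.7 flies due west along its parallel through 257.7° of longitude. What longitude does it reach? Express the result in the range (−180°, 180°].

Start at +147.7°; shift −257.7° → -110.0°.
-110.0° already lies in (−180°, 180°].

-110.0°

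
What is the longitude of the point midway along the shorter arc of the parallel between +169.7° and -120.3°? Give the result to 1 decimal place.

Signed shortest Δλ from +169.7° to -120.3° is +70.0°.
Midpoint longitude = +169.7° + (+70.0°)/2 = +169.7° + 35.0° = +204.7°.
Normalise into (−180°, 180°]: -155.3°.
(The naïve average (+169.7 + -120.3)/2 = 24.7° is on the wrong side of the globe.)

-155.3°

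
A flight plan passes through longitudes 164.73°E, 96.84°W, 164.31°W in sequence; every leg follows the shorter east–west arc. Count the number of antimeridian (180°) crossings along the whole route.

Leg 1: +164.73° → -96.84°, shortest Δλ = 98.43° (east) — crosses 180°.
Leg 2: -96.84° → -164.31°, shortest Δλ = -67.47° (west) — does not cross 180°.
Total crossings: 1.

1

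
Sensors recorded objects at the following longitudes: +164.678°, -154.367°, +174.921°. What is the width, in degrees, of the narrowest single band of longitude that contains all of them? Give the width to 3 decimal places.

Sort the longitudes: -154.367°, +164.678°, +174.921°.
Eastward gaps between consecutive values (wrapping around): 319.045°, 10.243°, 30.712°.
Largest gap = 319.045° ⇒ minimal covering band is its complement: 360° − 319.045° = 40.955°.
Band runs from +164.678° eastward to -154.367°, crossing the antimeridian.

40.955°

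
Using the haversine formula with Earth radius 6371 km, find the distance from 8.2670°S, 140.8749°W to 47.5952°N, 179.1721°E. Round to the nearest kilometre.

Δλ = 179.1721 − -140.8749 = 320.0470°; wrapped into (−180°, 180°]: -39.9530°.
Δφ = 47.5952 − -8.2670 = 55.8622°.
a = sin²(Δφ/2) + cos φ₁ · cos φ₂ · sin²(Δλ/2) = 0.297297.
c = 2·atan2(√a, √(1−a)) = 1.15337 rad → d = 6371·c ≈ 7348.15 km.

7348 km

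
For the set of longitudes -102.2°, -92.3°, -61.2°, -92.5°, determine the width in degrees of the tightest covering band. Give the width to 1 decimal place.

Sort the longitudes: -102.2°, -92.5°, -92.3°, -61.2°.
Eastward gaps between consecutive values (wrapping around): 9.7°, 0.2°, 31.1°, 319.0°.
Largest gap = 319.0° ⇒ minimal covering band is its complement: 360° − 319.0° = 41.0°.
Band runs from -102.2° eastward to -61.2°.

41.0°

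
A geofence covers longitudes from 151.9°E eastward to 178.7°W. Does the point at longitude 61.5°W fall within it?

Band width going east from +151.9° to -178.7°: ((-178.7 − 151.9) mod 360) = 29.4°.
Offset of -61.5° east of the west edge: ((-61.5 − 151.9) mod 360) = 146.6°.
146.6° > 29.4° ⇒ outside.

No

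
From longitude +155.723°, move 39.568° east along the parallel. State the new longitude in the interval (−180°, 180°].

Start at +155.723°; shift +39.568° → +195.291°.
+195.291° lies outside (−180°, 180°]; subtract 360° → -164.709°.

-164.709°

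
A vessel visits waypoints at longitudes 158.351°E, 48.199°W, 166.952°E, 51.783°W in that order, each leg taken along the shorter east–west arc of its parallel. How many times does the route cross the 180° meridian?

Leg 1: +158.351° → -48.199°, shortest Δλ = 153.45° (east) — crosses 180°.
Leg 2: -48.199° → +166.952°, shortest Δλ = -144.849° (west) — crosses 180°.
Leg 3: +166.952° → -51.783°, shortest Δλ = 141.265° (east) — crosses 180°.
Total crossings: 3.

3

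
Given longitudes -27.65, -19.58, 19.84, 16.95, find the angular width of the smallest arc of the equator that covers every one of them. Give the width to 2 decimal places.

Sort the longitudes: -27.65°, -19.58°, +16.95°, +19.84°.
Eastward gaps between consecutive values (wrapping around): 8.07°, 36.53°, 2.89°, 312.51°.
Largest gap = 312.51° ⇒ minimal covering band is its complement: 360° − 312.51° = 47.49°.
Band runs from -27.65° eastward to +19.84°.

47.49°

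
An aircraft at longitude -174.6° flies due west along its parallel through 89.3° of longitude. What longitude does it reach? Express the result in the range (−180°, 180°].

+96.1°

Start at -174.6°; shift −89.3° → -263.9°.
-263.9° lies outside (−180°, 180°]; add 360° → +96.1°.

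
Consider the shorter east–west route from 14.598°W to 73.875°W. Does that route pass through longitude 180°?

Signed shortest Δλ = ((-73.875 − -14.598 + 180) mod 360) − 180 = -59.277°.
Going west by 59.277° from -14.598° reaches -73.875° without touching 180°.

No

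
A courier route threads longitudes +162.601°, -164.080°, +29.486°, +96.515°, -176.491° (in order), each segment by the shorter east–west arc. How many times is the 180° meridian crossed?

Leg 1: +162.601° → -164.080°, shortest Δλ = 33.319° (east) — crosses 180°.
Leg 2: -164.080° → +29.486°, shortest Δλ = -166.434° (west) — crosses 180°.
Leg 3: +29.486° → +96.515°, shortest Δλ = 67.029° (east) — does not cross 180°.
Leg 4: +96.515° → -176.491°, shortest Δλ = 86.994° (east) — crosses 180°.
Total crossings: 3.

3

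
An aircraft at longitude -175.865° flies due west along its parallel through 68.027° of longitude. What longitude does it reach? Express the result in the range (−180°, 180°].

+116.108°

Start at -175.865°; shift −68.027° → -243.892°.
-243.892° lies outside (−180°, 180°]; add 360° → +116.108°.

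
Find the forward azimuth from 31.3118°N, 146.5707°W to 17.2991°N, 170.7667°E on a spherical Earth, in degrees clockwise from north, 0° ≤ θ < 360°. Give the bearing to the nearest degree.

260°

Δλ = 170.7667 − -146.5707 = 317.3374°; wrapped into (−180°, 180°]: -42.6626°.
θ = atan2( sin Δλ · cos φ₂ , cos φ₁ · sin φ₂ − sin φ₁ · cos φ₂ · cos Δλ )
  = atan2(-0.64703, -0.11082) = -99.719° → normalised to [0°, 360°): 260.281°.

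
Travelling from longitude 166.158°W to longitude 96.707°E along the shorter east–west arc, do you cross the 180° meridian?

Naïve |96.707 − -166.158| = 262.865° > 180°, so the shorter arc goes the other way round — across 180°.
Signed shortest Δλ = ((96.707 − -166.158 + 180) mod 360) − 180 = -97.135°.
Going west by 97.135° from -166.158° passes through 180° before reaching +96.707°.

Yes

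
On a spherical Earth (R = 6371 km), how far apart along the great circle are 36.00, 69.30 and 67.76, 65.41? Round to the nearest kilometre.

Δλ = 65.41 − 69.30 = -3.89°.
Δφ = 67.76 − 36.00 = 31.76°.
a = sin²(Δφ/2) + cos φ₁ · cos φ₂ · sin²(Δλ/2) = 0.075223.
c = 2·atan2(√a, √(1−a)) = 0.55566 rad → d = 6371·c ≈ 3540.08 km.

3540 km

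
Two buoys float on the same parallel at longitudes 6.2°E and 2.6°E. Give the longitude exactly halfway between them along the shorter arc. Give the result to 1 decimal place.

4.4°E

Signed shortest Δλ from +6.2° to +2.6° is -3.6°.
Midpoint longitude = +6.2° + (-3.6°)/2 = +6.2° − 1.8° = +4.4°.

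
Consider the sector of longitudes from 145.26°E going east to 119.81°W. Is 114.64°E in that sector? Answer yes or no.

No

Band width going east from +145.26° to -119.81°: ((-119.81 − 145.26) mod 360) = 94.93°.
Offset of +114.64° east of the west edge: ((114.64 − 145.26) mod 360) = 329.38°.
329.38° > 94.93° ⇒ outside.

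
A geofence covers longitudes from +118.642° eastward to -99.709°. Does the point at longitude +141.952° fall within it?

Band width going east from +118.642° to -99.709°: ((-99.709 − 118.642) mod 360) = 141.649°.
Offset of +141.952° east of the west edge: ((141.952 − 118.642) mod 360) = 23.310°.
23.310° ≤ 141.649° ⇒ inside.

Yes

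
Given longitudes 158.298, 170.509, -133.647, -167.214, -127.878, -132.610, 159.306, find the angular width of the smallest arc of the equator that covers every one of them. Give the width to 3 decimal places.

73.824°

Sort the longitudes: -167.214°, -133.647°, -132.610°, -127.878°, +158.298°, +159.306°, +170.509°.
Eastward gaps between consecutive values (wrapping around): 33.567°, 1.037°, 4.732°, 286.176°, 1.008°, 11.203°, 22.277°.
Largest gap = 286.176° ⇒ minimal covering band is its complement: 360° − 286.176° = 73.824°.
Band runs from +158.298° eastward to -127.878°, crossing the antimeridian.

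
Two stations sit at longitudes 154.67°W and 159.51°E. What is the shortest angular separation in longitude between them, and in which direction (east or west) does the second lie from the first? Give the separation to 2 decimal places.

Raw difference: 159.51 − -154.67 = 314.18°.
Normalise into (−180°, 180°]: 314.18° − 360° = -45.82°.
Negative ⇒ the second point lies to the west; separation 45.82°.

45.82° west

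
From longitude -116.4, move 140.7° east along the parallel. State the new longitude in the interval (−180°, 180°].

+24.3°

Start at -116.4°; shift +140.7° → +24.3°.
+24.3° already lies in (−180°, 180°].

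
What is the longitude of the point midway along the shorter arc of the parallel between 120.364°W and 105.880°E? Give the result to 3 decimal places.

Signed shortest Δλ from -120.364° to +105.880° is -133.756°.
Midpoint longitude = -120.364° + (-133.756°)/2 = -120.364° − 66.878° = -187.242°.
Normalise into (−180°, 180°]: +172.758°.
(The naïve average (-120.364 + +105.880)/2 = -7.242° is on the wrong side of the globe.)

172.758°E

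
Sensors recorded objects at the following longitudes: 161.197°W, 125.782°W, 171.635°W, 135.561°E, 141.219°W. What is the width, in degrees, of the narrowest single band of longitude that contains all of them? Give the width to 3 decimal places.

Sort the longitudes: -171.635°, -161.197°, -141.219°, -125.782°, +135.561°.
Eastward gaps between consecutive values (wrapping around): 10.438°, 19.978°, 15.437°, 261.343°, 52.804°.
Largest gap = 261.343° ⇒ minimal covering band is its complement: 360° − 261.343° = 98.657°.
Band runs from +135.561° eastward to -125.782°, crossing the antimeridian.

98.657°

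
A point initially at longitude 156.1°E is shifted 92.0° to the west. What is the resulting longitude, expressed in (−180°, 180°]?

64.1°E

Start at +156.1°; shift −92.0° → +64.1°.
+64.1° already lies in (−180°, 180°].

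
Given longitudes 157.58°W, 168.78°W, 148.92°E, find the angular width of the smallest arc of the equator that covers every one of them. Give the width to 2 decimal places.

Sort the longitudes: -168.78°, -157.58°, +148.92°.
Eastward gaps between consecutive values (wrapping around): 11.20°, 306.50°, 42.30°.
Largest gap = 306.50° ⇒ minimal covering band is its complement: 360° − 306.50° = 53.50°.
Band runs from +148.92° eastward to -157.58°, crossing the antimeridian.

53.50°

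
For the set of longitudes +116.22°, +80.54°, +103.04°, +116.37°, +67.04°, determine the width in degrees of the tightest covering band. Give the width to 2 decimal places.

Sort the longitudes: +67.04°, +80.54°, +103.04°, +116.22°, +116.37°.
Eastward gaps between consecutive values (wrapping around): 13.50°, 22.50°, 13.18°, 0.15°, 310.67°.
Largest gap = 310.67° ⇒ minimal covering band is its complement: 360° − 310.67° = 49.33°.
Band runs from +67.04° eastward to +116.37°.

49.33°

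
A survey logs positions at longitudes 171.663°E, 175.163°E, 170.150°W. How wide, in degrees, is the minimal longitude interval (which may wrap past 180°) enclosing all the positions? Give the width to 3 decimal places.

18.187°

Sort the longitudes: -170.150°, +171.663°, +175.163°.
Eastward gaps between consecutive values (wrapping around): 341.813°, 3.500°, 14.687°.
Largest gap = 341.813° ⇒ minimal covering band is its complement: 360° − 341.813° = 18.187°.
Band runs from +171.663° eastward to -170.150°, crossing the antimeridian.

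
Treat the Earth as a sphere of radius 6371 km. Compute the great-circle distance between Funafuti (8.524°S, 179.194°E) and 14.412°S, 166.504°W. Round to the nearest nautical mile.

912 nmi

Δλ = -166.504 − 179.194 = -345.698°; wrapped into (−180°, 180°]: 14.302°.
Δφ = -14.412 − -8.524 = -5.888°.
a = sin²(Δφ/2) + cos φ₁ · cos φ₂ · sin²(Δλ/2) = 0.017481.
c = 2·atan2(√a, √(1−a)) = 0.26521 rad → d = 6371·c ≈ 1689.63 km ≈ 912.33 nmi.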